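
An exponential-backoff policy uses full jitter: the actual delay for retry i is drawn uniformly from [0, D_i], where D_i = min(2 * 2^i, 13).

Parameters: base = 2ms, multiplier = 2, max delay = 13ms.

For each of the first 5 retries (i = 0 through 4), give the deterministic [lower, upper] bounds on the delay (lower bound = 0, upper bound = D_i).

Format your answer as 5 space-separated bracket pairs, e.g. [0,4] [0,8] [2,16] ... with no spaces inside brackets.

Answer: [0,2] [0,4] [0,8] [0,13] [0,13]

Derivation:
Computing bounds per retry:
  i=0: D_i=min(2*2^0,13)=2, bounds=[0,2]
  i=1: D_i=min(2*2^1,13)=4, bounds=[0,4]
  i=2: D_i=min(2*2^2,13)=8, bounds=[0,8]
  i=3: D_i=min(2*2^3,13)=13, bounds=[0,13]
  i=4: D_i=min(2*2^4,13)=13, bounds=[0,13]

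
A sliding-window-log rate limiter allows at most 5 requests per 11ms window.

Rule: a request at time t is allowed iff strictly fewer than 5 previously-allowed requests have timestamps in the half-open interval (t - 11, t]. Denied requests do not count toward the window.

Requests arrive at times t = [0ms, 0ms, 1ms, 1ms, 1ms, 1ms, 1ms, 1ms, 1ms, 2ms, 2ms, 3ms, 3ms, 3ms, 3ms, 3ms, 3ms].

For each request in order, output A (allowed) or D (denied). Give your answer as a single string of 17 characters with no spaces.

Answer: AAAAADDDDDDDDDDDD

Derivation:
Tracking allowed requests in the window:
  req#1 t=0ms: ALLOW
  req#2 t=0ms: ALLOW
  req#3 t=1ms: ALLOW
  req#4 t=1ms: ALLOW
  req#5 t=1ms: ALLOW
  req#6 t=1ms: DENY
  req#7 t=1ms: DENY
  req#8 t=1ms: DENY
  req#9 t=1ms: DENY
  req#10 t=2ms: DENY
  req#11 t=2ms: DENY
  req#12 t=3ms: DENY
  req#13 t=3ms: DENY
  req#14 t=3ms: DENY
  req#15 t=3ms: DENY
  req#16 t=3ms: DENY
  req#17 t=3ms: DENY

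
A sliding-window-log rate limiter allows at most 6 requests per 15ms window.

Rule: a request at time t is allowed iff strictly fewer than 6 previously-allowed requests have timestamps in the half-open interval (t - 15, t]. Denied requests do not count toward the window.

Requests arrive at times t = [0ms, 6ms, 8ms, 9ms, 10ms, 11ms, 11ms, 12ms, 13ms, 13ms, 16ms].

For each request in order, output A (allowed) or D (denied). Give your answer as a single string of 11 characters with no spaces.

Tracking allowed requests in the window:
  req#1 t=0ms: ALLOW
  req#2 t=6ms: ALLOW
  req#3 t=8ms: ALLOW
  req#4 t=9ms: ALLOW
  req#5 t=10ms: ALLOW
  req#6 t=11ms: ALLOW
  req#7 t=11ms: DENY
  req#8 t=12ms: DENY
  req#9 t=13ms: DENY
  req#10 t=13ms: DENY
  req#11 t=16ms: ALLOW

Answer: AAAAAADDDDA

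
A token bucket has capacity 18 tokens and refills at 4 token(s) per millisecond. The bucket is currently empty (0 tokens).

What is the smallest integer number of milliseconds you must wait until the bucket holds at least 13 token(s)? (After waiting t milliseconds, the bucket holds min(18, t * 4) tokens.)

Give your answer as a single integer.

Need t * 4 >= 13, so t >= 13/4.
Smallest integer t = ceil(13/4) = 4.

Answer: 4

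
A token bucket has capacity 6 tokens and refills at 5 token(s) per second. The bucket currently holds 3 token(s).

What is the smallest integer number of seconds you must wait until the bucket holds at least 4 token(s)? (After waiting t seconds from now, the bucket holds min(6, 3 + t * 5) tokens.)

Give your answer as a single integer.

Answer: 1

Derivation:
Need 3 + t * 5 >= 4, so t >= 1/5.
Smallest integer t = ceil(1/5) = 1.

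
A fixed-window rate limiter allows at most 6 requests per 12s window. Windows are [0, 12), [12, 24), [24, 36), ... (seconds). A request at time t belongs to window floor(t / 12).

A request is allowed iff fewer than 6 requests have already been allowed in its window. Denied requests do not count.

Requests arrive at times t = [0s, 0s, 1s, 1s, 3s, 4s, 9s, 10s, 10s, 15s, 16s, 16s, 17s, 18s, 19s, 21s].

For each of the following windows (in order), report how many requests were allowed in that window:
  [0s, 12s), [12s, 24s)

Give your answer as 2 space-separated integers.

Answer: 6 6

Derivation:
Processing requests:
  req#1 t=0s (window 0): ALLOW
  req#2 t=0s (window 0): ALLOW
  req#3 t=1s (window 0): ALLOW
  req#4 t=1s (window 0): ALLOW
  req#5 t=3s (window 0): ALLOW
  req#6 t=4s (window 0): ALLOW
  req#7 t=9s (window 0): DENY
  req#8 t=10s (window 0): DENY
  req#9 t=10s (window 0): DENY
  req#10 t=15s (window 1): ALLOW
  req#11 t=16s (window 1): ALLOW
  req#12 t=16s (window 1): ALLOW
  req#13 t=17s (window 1): ALLOW
  req#14 t=18s (window 1): ALLOW
  req#15 t=19s (window 1): ALLOW
  req#16 t=21s (window 1): DENY

Allowed counts by window: 6 6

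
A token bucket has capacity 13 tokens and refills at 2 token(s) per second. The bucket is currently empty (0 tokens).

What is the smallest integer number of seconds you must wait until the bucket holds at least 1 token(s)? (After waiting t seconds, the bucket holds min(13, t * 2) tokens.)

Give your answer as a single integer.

Answer: 1

Derivation:
Need t * 2 >= 1, so t >= 1/2.
Smallest integer t = ceil(1/2) = 1.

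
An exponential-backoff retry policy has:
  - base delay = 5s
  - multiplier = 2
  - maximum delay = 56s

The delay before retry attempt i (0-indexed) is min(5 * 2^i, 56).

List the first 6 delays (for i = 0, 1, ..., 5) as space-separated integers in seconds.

Answer: 5 10 20 40 56 56

Derivation:
Computing each delay:
  i=0: min(5*2^0, 56) = 5
  i=1: min(5*2^1, 56) = 10
  i=2: min(5*2^2, 56) = 20
  i=3: min(5*2^3, 56) = 40
  i=4: min(5*2^4, 56) = 56
  i=5: min(5*2^5, 56) = 56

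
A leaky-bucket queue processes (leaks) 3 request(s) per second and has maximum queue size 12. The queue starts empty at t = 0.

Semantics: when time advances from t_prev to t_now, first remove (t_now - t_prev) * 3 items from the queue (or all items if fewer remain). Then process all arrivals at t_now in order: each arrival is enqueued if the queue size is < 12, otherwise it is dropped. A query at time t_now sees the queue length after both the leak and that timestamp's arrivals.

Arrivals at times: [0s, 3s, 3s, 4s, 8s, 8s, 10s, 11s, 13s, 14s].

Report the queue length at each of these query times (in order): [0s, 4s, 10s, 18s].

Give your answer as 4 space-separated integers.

Queue lengths at query times:
  query t=0s: backlog = 1
  query t=4s: backlog = 1
  query t=10s: backlog = 1
  query t=18s: backlog = 0

Answer: 1 1 1 0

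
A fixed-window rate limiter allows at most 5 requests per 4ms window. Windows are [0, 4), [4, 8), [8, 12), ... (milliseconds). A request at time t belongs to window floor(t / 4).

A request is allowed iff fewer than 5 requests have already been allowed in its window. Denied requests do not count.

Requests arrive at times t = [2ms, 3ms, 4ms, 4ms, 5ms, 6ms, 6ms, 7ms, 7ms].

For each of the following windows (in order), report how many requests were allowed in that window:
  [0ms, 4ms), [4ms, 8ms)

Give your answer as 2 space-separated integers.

Answer: 2 5

Derivation:
Processing requests:
  req#1 t=2ms (window 0): ALLOW
  req#2 t=3ms (window 0): ALLOW
  req#3 t=4ms (window 1): ALLOW
  req#4 t=4ms (window 1): ALLOW
  req#5 t=5ms (window 1): ALLOW
  req#6 t=6ms (window 1): ALLOW
  req#7 t=6ms (window 1): ALLOW
  req#8 t=7ms (window 1): DENY
  req#9 t=7ms (window 1): DENY

Allowed counts by window: 2 5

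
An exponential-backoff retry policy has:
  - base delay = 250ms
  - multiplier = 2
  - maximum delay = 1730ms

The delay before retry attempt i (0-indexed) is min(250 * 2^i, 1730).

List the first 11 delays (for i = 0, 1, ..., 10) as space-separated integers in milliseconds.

Answer: 250 500 1000 1730 1730 1730 1730 1730 1730 1730 1730

Derivation:
Computing each delay:
  i=0: min(250*2^0, 1730) = 250
  i=1: min(250*2^1, 1730) = 500
  i=2: min(250*2^2, 1730) = 1000
  i=3: min(250*2^3, 1730) = 1730
  i=4: min(250*2^4, 1730) = 1730
  i=5: min(250*2^5, 1730) = 1730
  i=6: min(250*2^6, 1730) = 1730
  i=7: min(250*2^7, 1730) = 1730
  i=8: min(250*2^8, 1730) = 1730
  i=9: min(250*2^9, 1730) = 1730
  i=10: min(250*2^10, 1730) = 1730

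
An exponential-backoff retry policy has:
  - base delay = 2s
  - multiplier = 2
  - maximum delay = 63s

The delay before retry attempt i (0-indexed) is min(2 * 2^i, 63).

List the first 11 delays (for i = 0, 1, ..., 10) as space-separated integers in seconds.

Computing each delay:
  i=0: min(2*2^0, 63) = 2
  i=1: min(2*2^1, 63) = 4
  i=2: min(2*2^2, 63) = 8
  i=3: min(2*2^3, 63) = 16
  i=4: min(2*2^4, 63) = 32
  i=5: min(2*2^5, 63) = 63
  i=6: min(2*2^6, 63) = 63
  i=7: min(2*2^7, 63) = 63
  i=8: min(2*2^8, 63) = 63
  i=9: min(2*2^9, 63) = 63
  i=10: min(2*2^10, 63) = 63

Answer: 2 4 8 16 32 63 63 63 63 63 63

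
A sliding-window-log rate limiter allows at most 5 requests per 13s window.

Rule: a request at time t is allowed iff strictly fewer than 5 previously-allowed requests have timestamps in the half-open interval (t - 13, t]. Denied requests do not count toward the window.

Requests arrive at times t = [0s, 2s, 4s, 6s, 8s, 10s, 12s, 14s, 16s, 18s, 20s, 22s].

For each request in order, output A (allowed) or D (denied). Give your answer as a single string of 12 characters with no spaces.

Answer: AAAAADDAAAAA

Derivation:
Tracking allowed requests in the window:
  req#1 t=0s: ALLOW
  req#2 t=2s: ALLOW
  req#3 t=4s: ALLOW
  req#4 t=6s: ALLOW
  req#5 t=8s: ALLOW
  req#6 t=10s: DENY
  req#7 t=12s: DENY
  req#8 t=14s: ALLOW
  req#9 t=16s: ALLOW
  req#10 t=18s: ALLOW
  req#11 t=20s: ALLOW
  req#12 t=22s: ALLOW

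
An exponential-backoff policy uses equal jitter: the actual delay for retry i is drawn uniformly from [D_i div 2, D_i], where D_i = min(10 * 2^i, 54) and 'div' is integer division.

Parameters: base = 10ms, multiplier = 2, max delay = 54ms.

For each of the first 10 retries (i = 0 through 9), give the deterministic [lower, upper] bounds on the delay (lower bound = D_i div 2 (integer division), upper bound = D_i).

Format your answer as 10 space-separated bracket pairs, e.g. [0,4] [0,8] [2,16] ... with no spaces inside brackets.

Computing bounds per retry:
  i=0: D_i=min(10*2^0,54)=10, bounds=[5,10]
  i=1: D_i=min(10*2^1,54)=20, bounds=[10,20]
  i=2: D_i=min(10*2^2,54)=40, bounds=[20,40]
  i=3: D_i=min(10*2^3,54)=54, bounds=[27,54]
  i=4: D_i=min(10*2^4,54)=54, bounds=[27,54]
  i=5: D_i=min(10*2^5,54)=54, bounds=[27,54]
  i=6: D_i=min(10*2^6,54)=54, bounds=[27,54]
  i=7: D_i=min(10*2^7,54)=54, bounds=[27,54]
  i=8: D_i=min(10*2^8,54)=54, bounds=[27,54]
  i=9: D_i=min(10*2^9,54)=54, bounds=[27,54]

Answer: [5,10] [10,20] [20,40] [27,54] [27,54] [27,54] [27,54] [27,54] [27,54] [27,54]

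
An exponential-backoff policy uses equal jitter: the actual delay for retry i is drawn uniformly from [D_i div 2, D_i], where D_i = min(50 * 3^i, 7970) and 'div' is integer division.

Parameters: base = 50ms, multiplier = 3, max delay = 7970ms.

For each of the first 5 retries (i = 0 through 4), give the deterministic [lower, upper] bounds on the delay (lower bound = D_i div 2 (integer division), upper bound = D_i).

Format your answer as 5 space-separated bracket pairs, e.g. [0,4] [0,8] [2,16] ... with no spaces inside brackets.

Answer: [25,50] [75,150] [225,450] [675,1350] [2025,4050]

Derivation:
Computing bounds per retry:
  i=0: D_i=min(50*3^0,7970)=50, bounds=[25,50]
  i=1: D_i=min(50*3^1,7970)=150, bounds=[75,150]
  i=2: D_i=min(50*3^2,7970)=450, bounds=[225,450]
  i=3: D_i=min(50*3^3,7970)=1350, bounds=[675,1350]
  i=4: D_i=min(50*3^4,7970)=4050, bounds=[2025,4050]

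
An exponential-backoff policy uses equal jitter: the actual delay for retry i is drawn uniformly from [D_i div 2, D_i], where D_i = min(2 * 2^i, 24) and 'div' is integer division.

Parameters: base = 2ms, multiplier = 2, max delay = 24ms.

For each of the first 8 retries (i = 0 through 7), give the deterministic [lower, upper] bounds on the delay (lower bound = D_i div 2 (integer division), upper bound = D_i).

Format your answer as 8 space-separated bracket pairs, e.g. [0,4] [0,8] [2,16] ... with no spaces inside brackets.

Answer: [1,2] [2,4] [4,8] [8,16] [12,24] [12,24] [12,24] [12,24]

Derivation:
Computing bounds per retry:
  i=0: D_i=min(2*2^0,24)=2, bounds=[1,2]
  i=1: D_i=min(2*2^1,24)=4, bounds=[2,4]
  i=2: D_i=min(2*2^2,24)=8, bounds=[4,8]
  i=3: D_i=min(2*2^3,24)=16, bounds=[8,16]
  i=4: D_i=min(2*2^4,24)=24, bounds=[12,24]
  i=5: D_i=min(2*2^5,24)=24, bounds=[12,24]
  i=6: D_i=min(2*2^6,24)=24, bounds=[12,24]
  i=7: D_i=min(2*2^7,24)=24, bounds=[12,24]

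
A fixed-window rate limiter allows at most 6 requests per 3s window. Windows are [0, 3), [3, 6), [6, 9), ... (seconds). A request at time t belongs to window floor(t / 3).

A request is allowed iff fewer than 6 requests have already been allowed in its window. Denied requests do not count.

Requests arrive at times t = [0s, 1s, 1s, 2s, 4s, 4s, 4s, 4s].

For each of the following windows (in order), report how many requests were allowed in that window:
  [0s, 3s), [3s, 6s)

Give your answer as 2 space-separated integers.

Answer: 4 4

Derivation:
Processing requests:
  req#1 t=0s (window 0): ALLOW
  req#2 t=1s (window 0): ALLOW
  req#3 t=1s (window 0): ALLOW
  req#4 t=2s (window 0): ALLOW
  req#5 t=4s (window 1): ALLOW
  req#6 t=4s (window 1): ALLOW
  req#7 t=4s (window 1): ALLOW
  req#8 t=4s (window 1): ALLOW

Allowed counts by window: 4 4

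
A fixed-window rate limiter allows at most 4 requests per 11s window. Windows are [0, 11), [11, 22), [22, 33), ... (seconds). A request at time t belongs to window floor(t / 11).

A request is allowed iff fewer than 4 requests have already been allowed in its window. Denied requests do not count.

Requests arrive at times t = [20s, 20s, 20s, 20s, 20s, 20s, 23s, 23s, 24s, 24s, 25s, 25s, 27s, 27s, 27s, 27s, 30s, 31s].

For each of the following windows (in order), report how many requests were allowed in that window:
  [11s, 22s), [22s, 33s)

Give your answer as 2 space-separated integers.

Answer: 4 4

Derivation:
Processing requests:
  req#1 t=20s (window 1): ALLOW
  req#2 t=20s (window 1): ALLOW
  req#3 t=20s (window 1): ALLOW
  req#4 t=20s (window 1): ALLOW
  req#5 t=20s (window 1): DENY
  req#6 t=20s (window 1): DENY
  req#7 t=23s (window 2): ALLOW
  req#8 t=23s (window 2): ALLOW
  req#9 t=24s (window 2): ALLOW
  req#10 t=24s (window 2): ALLOW
  req#11 t=25s (window 2): DENY
  req#12 t=25s (window 2): DENY
  req#13 t=27s (window 2): DENY
  req#14 t=27s (window 2): DENY
  req#15 t=27s (window 2): DENY
  req#16 t=27s (window 2): DENY
  req#17 t=30s (window 2): DENY
  req#18 t=31s (window 2): DENY

Allowed counts by window: 4 4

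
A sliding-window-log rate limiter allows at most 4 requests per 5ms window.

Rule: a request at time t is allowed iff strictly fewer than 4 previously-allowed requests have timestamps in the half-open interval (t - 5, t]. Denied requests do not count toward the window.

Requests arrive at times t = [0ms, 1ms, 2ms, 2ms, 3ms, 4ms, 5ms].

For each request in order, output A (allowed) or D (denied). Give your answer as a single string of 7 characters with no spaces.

Answer: AAAADDA

Derivation:
Tracking allowed requests in the window:
  req#1 t=0ms: ALLOW
  req#2 t=1ms: ALLOW
  req#3 t=2ms: ALLOW
  req#4 t=2ms: ALLOW
  req#5 t=3ms: DENY
  req#6 t=4ms: DENY
  req#7 t=5ms: ALLOW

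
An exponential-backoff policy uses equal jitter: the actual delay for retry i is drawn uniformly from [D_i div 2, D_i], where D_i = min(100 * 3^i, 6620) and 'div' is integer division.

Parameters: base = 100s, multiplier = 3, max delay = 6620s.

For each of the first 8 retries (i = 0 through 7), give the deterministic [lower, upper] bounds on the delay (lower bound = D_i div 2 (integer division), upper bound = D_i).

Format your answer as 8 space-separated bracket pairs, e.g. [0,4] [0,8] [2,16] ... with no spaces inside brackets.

Answer: [50,100] [150,300] [450,900] [1350,2700] [3310,6620] [3310,6620] [3310,6620] [3310,6620]

Derivation:
Computing bounds per retry:
  i=0: D_i=min(100*3^0,6620)=100, bounds=[50,100]
  i=1: D_i=min(100*3^1,6620)=300, bounds=[150,300]
  i=2: D_i=min(100*3^2,6620)=900, bounds=[450,900]
  i=3: D_i=min(100*3^3,6620)=2700, bounds=[1350,2700]
  i=4: D_i=min(100*3^4,6620)=6620, bounds=[3310,6620]
  i=5: D_i=min(100*3^5,6620)=6620, bounds=[3310,6620]
  i=6: D_i=min(100*3^6,6620)=6620, bounds=[3310,6620]
  i=7: D_i=min(100*3^7,6620)=6620, bounds=[3310,6620]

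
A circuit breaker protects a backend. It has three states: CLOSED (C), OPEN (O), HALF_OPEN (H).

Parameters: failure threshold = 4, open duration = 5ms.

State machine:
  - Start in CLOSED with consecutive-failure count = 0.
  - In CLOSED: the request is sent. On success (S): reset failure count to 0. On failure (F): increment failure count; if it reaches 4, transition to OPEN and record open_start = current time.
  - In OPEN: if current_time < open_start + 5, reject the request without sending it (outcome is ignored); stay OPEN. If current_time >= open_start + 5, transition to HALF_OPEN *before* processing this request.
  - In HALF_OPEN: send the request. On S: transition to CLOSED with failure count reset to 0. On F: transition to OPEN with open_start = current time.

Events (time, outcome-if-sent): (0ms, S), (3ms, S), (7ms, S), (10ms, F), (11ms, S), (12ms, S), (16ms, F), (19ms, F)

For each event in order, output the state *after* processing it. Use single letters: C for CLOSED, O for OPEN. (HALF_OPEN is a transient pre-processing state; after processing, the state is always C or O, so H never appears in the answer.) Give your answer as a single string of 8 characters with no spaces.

Answer: CCCCCCCC

Derivation:
State after each event:
  event#1 t=0ms outcome=S: state=CLOSED
  event#2 t=3ms outcome=S: state=CLOSED
  event#3 t=7ms outcome=S: state=CLOSED
  event#4 t=10ms outcome=F: state=CLOSED
  event#5 t=11ms outcome=S: state=CLOSED
  event#6 t=12ms outcome=S: state=CLOSED
  event#7 t=16ms outcome=F: state=CLOSED
  event#8 t=19ms outcome=F: state=CLOSED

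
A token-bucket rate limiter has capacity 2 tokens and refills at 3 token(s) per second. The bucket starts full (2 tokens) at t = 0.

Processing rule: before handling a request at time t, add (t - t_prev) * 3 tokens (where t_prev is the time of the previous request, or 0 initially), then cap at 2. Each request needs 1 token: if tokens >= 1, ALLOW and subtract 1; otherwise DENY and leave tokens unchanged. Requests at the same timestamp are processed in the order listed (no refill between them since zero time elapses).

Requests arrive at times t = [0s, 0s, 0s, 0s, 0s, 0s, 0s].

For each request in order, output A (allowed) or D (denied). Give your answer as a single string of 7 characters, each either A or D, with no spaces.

Simulating step by step:
  req#1 t=0s: ALLOW
  req#2 t=0s: ALLOW
  req#3 t=0s: DENY
  req#4 t=0s: DENY
  req#5 t=0s: DENY
  req#6 t=0s: DENY
  req#7 t=0s: DENY

Answer: AADDDDD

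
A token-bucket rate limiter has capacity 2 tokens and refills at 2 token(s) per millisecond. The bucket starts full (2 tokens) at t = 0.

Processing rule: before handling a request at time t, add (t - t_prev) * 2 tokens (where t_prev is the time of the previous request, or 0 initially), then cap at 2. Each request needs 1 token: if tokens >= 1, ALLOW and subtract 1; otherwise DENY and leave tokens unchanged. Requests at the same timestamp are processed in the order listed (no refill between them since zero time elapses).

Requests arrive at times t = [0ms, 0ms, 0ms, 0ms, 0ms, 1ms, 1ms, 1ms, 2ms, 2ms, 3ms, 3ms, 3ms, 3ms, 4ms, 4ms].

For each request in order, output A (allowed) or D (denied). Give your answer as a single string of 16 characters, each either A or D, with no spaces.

Simulating step by step:
  req#1 t=0ms: ALLOW
  req#2 t=0ms: ALLOW
  req#3 t=0ms: DENY
  req#4 t=0ms: DENY
  req#5 t=0ms: DENY
  req#6 t=1ms: ALLOW
  req#7 t=1ms: ALLOW
  req#8 t=1ms: DENY
  req#9 t=2ms: ALLOW
  req#10 t=2ms: ALLOW
  req#11 t=3ms: ALLOW
  req#12 t=3ms: ALLOW
  req#13 t=3ms: DENY
  req#14 t=3ms: DENY
  req#15 t=4ms: ALLOW
  req#16 t=4ms: ALLOW

Answer: AADDDAADAAAADDAA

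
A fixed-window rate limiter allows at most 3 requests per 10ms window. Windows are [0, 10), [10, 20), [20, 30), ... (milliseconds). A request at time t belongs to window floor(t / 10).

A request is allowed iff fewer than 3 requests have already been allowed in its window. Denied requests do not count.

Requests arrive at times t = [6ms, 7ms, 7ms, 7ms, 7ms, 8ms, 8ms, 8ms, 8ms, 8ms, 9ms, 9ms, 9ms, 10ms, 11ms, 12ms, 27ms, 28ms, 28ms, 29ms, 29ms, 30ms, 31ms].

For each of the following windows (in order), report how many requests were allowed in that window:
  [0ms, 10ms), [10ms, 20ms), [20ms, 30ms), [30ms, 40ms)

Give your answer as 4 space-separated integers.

Processing requests:
  req#1 t=6ms (window 0): ALLOW
  req#2 t=7ms (window 0): ALLOW
  req#3 t=7ms (window 0): ALLOW
  req#4 t=7ms (window 0): DENY
  req#5 t=7ms (window 0): DENY
  req#6 t=8ms (window 0): DENY
  req#7 t=8ms (window 0): DENY
  req#8 t=8ms (window 0): DENY
  req#9 t=8ms (window 0): DENY
  req#10 t=8ms (window 0): DENY
  req#11 t=9ms (window 0): DENY
  req#12 t=9ms (window 0): DENY
  req#13 t=9ms (window 0): DENY
  req#14 t=10ms (window 1): ALLOW
  req#15 t=11ms (window 1): ALLOW
  req#16 t=12ms (window 1): ALLOW
  req#17 t=27ms (window 2): ALLOW
  req#18 t=28ms (window 2): ALLOW
  req#19 t=28ms (window 2): ALLOW
  req#20 t=29ms (window 2): DENY
  req#21 t=29ms (window 2): DENY
  req#22 t=30ms (window 3): ALLOW
  req#23 t=31ms (window 3): ALLOW

Allowed counts by window: 3 3 3 2

Answer: 3 3 3 2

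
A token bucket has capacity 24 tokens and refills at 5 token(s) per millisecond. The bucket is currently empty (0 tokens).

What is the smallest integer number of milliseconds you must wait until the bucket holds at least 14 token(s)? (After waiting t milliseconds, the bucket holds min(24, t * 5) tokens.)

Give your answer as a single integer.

Need t * 5 >= 14, so t >= 14/5.
Smallest integer t = ceil(14/5) = 3.

Answer: 3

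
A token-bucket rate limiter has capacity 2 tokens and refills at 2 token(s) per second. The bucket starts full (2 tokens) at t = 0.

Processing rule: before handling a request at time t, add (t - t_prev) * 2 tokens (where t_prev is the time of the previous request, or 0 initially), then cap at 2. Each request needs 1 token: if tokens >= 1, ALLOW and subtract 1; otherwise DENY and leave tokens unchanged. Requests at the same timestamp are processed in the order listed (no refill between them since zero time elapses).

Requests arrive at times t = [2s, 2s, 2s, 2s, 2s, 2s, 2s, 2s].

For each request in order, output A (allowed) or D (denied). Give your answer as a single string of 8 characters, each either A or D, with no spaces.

Simulating step by step:
  req#1 t=2s: ALLOW
  req#2 t=2s: ALLOW
  req#3 t=2s: DENY
  req#4 t=2s: DENY
  req#5 t=2s: DENY
  req#6 t=2s: DENY
  req#7 t=2s: DENY
  req#8 t=2s: DENY

Answer: AADDDDDD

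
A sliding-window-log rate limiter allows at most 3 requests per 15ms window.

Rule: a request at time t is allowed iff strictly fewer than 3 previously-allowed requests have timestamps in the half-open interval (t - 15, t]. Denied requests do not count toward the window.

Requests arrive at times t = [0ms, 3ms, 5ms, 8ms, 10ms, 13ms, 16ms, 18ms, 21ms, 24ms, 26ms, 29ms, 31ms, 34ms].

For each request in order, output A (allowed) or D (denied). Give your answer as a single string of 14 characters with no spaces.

Tracking allowed requests in the window:
  req#1 t=0ms: ALLOW
  req#2 t=3ms: ALLOW
  req#3 t=5ms: ALLOW
  req#4 t=8ms: DENY
  req#5 t=10ms: DENY
  req#6 t=13ms: DENY
  req#7 t=16ms: ALLOW
  req#8 t=18ms: ALLOW
  req#9 t=21ms: ALLOW
  req#10 t=24ms: DENY
  req#11 t=26ms: DENY
  req#12 t=29ms: DENY
  req#13 t=31ms: ALLOW
  req#14 t=34ms: ALLOW

Answer: AAADDDAAADDDAA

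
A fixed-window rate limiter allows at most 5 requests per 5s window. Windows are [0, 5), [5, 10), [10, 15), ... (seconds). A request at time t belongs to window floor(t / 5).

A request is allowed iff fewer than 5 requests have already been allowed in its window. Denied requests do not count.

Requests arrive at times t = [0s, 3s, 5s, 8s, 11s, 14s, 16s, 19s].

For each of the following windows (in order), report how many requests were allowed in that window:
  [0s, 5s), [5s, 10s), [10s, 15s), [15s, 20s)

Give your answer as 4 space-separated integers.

Processing requests:
  req#1 t=0s (window 0): ALLOW
  req#2 t=3s (window 0): ALLOW
  req#3 t=5s (window 1): ALLOW
  req#4 t=8s (window 1): ALLOW
  req#5 t=11s (window 2): ALLOW
  req#6 t=14s (window 2): ALLOW
  req#7 t=16s (window 3): ALLOW
  req#8 t=19s (window 3): ALLOW

Allowed counts by window: 2 2 2 2

Answer: 2 2 2 2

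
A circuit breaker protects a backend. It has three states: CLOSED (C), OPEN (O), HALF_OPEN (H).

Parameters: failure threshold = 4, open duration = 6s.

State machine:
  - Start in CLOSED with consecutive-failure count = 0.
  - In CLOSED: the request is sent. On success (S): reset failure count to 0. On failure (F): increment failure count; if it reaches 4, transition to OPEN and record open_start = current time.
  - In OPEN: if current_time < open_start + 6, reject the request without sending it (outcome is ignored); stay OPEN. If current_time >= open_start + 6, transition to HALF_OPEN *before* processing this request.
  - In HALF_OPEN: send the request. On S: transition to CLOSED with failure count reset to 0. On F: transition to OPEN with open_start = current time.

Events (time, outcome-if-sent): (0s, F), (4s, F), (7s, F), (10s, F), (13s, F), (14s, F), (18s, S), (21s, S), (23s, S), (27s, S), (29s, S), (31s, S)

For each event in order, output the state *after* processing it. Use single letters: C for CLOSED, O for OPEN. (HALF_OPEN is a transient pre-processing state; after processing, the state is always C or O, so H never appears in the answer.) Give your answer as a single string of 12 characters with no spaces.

Answer: CCCOOOCCCCCC

Derivation:
State after each event:
  event#1 t=0s outcome=F: state=CLOSED
  event#2 t=4s outcome=F: state=CLOSED
  event#3 t=7s outcome=F: state=CLOSED
  event#4 t=10s outcome=F: state=OPEN
  event#5 t=13s outcome=F: state=OPEN
  event#6 t=14s outcome=F: state=OPEN
  event#7 t=18s outcome=S: state=CLOSED
  event#8 t=21s outcome=S: state=CLOSED
  event#9 t=23s outcome=S: state=CLOSED
  event#10 t=27s outcome=S: state=CLOSED
  event#11 t=29s outcome=S: state=CLOSED
  event#12 t=31s outcome=S: state=CLOSED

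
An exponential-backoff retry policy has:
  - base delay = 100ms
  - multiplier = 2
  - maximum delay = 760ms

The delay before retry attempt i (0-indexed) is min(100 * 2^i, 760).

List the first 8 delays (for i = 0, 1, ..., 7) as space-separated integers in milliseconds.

Answer: 100 200 400 760 760 760 760 760

Derivation:
Computing each delay:
  i=0: min(100*2^0, 760) = 100
  i=1: min(100*2^1, 760) = 200
  i=2: min(100*2^2, 760) = 400
  i=3: min(100*2^3, 760) = 760
  i=4: min(100*2^4, 760) = 760
  i=5: min(100*2^5, 760) = 760
  i=6: min(100*2^6, 760) = 760
  i=7: min(100*2^7, 760) = 760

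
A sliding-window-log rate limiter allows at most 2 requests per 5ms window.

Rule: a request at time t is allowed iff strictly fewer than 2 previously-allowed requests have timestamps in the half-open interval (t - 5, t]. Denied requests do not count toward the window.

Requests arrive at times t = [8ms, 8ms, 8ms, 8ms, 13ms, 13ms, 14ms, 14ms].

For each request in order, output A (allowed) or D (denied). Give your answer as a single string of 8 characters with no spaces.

Tracking allowed requests in the window:
  req#1 t=8ms: ALLOW
  req#2 t=8ms: ALLOW
  req#3 t=8ms: DENY
  req#4 t=8ms: DENY
  req#5 t=13ms: ALLOW
  req#6 t=13ms: ALLOW
  req#7 t=14ms: DENY
  req#8 t=14ms: DENY

Answer: AADDAADD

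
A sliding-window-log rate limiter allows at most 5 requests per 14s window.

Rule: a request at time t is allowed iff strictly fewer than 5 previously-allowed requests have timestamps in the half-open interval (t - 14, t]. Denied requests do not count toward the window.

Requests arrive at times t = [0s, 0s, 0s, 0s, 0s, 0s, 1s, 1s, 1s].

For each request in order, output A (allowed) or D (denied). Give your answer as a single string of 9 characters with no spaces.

Answer: AAAAADDDD

Derivation:
Tracking allowed requests in the window:
  req#1 t=0s: ALLOW
  req#2 t=0s: ALLOW
  req#3 t=0s: ALLOW
  req#4 t=0s: ALLOW
  req#5 t=0s: ALLOW
  req#6 t=0s: DENY
  req#7 t=1s: DENY
  req#8 t=1s: DENY
  req#9 t=1s: DENY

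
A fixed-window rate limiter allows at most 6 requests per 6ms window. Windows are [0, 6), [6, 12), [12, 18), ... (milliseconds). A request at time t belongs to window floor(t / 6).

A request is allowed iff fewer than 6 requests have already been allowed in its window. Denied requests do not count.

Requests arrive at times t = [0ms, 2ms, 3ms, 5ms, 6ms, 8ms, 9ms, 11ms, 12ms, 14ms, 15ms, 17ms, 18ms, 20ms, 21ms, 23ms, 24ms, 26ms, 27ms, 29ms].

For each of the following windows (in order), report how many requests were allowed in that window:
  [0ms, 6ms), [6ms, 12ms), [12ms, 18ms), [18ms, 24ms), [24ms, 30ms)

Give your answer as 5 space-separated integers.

Answer: 4 4 4 4 4

Derivation:
Processing requests:
  req#1 t=0ms (window 0): ALLOW
  req#2 t=2ms (window 0): ALLOW
  req#3 t=3ms (window 0): ALLOW
  req#4 t=5ms (window 0): ALLOW
  req#5 t=6ms (window 1): ALLOW
  req#6 t=8ms (window 1): ALLOW
  req#7 t=9ms (window 1): ALLOW
  req#8 t=11ms (window 1): ALLOW
  req#9 t=12ms (window 2): ALLOW
  req#10 t=14ms (window 2): ALLOW
  req#11 t=15ms (window 2): ALLOW
  req#12 t=17ms (window 2): ALLOW
  req#13 t=18ms (window 3): ALLOW
  req#14 t=20ms (window 3): ALLOW
  req#15 t=21ms (window 3): ALLOW
  req#16 t=23ms (window 3): ALLOW
  req#17 t=24ms (window 4): ALLOW
  req#18 t=26ms (window 4): ALLOW
  req#19 t=27ms (window 4): ALLOW
  req#20 t=29ms (window 4): ALLOW

Allowed counts by window: 4 4 4 4 4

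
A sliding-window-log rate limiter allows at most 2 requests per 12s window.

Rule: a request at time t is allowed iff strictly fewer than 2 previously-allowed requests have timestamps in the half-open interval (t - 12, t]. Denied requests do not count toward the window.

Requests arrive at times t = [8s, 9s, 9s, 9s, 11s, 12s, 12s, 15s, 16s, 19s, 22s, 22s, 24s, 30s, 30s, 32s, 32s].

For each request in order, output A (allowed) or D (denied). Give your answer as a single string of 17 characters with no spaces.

Answer: AADDDDDDDDAADDDDD

Derivation:
Tracking allowed requests in the window:
  req#1 t=8s: ALLOW
  req#2 t=9s: ALLOW
  req#3 t=9s: DENY
  req#4 t=9s: DENY
  req#5 t=11s: DENY
  req#6 t=12s: DENY
  req#7 t=12s: DENY
  req#8 t=15s: DENY
  req#9 t=16s: DENY
  req#10 t=19s: DENY
  req#11 t=22s: ALLOW
  req#12 t=22s: ALLOW
  req#13 t=24s: DENY
  req#14 t=30s: DENY
  req#15 t=30s: DENY
  req#16 t=32s: DENY
  req#17 t=32s: DENY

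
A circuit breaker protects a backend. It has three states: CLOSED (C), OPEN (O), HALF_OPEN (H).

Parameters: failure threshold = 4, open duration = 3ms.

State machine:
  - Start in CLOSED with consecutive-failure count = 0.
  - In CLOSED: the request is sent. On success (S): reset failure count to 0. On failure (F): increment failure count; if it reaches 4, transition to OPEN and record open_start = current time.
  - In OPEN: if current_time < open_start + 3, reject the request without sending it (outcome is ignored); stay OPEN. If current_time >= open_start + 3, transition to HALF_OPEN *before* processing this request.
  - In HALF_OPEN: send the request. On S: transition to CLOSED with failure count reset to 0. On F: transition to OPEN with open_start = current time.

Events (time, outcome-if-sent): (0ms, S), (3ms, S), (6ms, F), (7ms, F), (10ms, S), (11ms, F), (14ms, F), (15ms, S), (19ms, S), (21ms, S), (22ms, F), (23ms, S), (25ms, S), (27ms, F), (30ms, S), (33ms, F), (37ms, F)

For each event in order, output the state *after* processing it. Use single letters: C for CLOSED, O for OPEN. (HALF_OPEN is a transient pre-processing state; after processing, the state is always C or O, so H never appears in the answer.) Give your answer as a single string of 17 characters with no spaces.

State after each event:
  event#1 t=0ms outcome=S: state=CLOSED
  event#2 t=3ms outcome=S: state=CLOSED
  event#3 t=6ms outcome=F: state=CLOSED
  event#4 t=7ms outcome=F: state=CLOSED
  event#5 t=10ms outcome=S: state=CLOSED
  event#6 t=11ms outcome=F: state=CLOSED
  event#7 t=14ms outcome=F: state=CLOSED
  event#8 t=15ms outcome=S: state=CLOSED
  event#9 t=19ms outcome=S: state=CLOSED
  event#10 t=21ms outcome=S: state=CLOSED
  event#11 t=22ms outcome=F: state=CLOSED
  event#12 t=23ms outcome=S: state=CLOSED
  event#13 t=25ms outcome=S: state=CLOSED
  event#14 t=27ms outcome=F: state=CLOSED
  event#15 t=30ms outcome=S: state=CLOSED
  event#16 t=33ms outcome=F: state=CLOSED
  event#17 t=37ms outcome=F: state=CLOSED

Answer: CCCCCCCCCCCCCCCCC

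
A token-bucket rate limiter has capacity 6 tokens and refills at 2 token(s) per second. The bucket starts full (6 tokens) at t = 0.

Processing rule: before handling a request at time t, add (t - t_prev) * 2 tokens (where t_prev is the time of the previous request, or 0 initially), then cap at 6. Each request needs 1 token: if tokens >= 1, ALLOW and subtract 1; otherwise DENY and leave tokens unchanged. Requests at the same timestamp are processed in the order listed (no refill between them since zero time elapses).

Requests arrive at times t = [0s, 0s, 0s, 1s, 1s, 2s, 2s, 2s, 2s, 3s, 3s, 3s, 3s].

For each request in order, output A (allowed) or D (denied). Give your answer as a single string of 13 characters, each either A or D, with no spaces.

Answer: AAAAAAAAAAAAD

Derivation:
Simulating step by step:
  req#1 t=0s: ALLOW
  req#2 t=0s: ALLOW
  req#3 t=0s: ALLOW
  req#4 t=1s: ALLOW
  req#5 t=1s: ALLOW
  req#6 t=2s: ALLOW
  req#7 t=2s: ALLOW
  req#8 t=2s: ALLOW
  req#9 t=2s: ALLOW
  req#10 t=3s: ALLOW
  req#11 t=3s: ALLOW
  req#12 t=3s: ALLOW
  req#13 t=3s: DENY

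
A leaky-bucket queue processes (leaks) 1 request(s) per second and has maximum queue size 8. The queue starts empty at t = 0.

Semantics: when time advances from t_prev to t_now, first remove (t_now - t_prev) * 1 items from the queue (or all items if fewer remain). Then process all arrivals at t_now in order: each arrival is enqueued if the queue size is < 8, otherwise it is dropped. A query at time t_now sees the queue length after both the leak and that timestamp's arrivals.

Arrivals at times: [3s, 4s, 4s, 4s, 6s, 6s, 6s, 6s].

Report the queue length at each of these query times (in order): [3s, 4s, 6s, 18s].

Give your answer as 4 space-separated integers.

Answer: 1 3 5 0

Derivation:
Queue lengths at query times:
  query t=3s: backlog = 1
  query t=4s: backlog = 3
  query t=6s: backlog = 5
  query t=18s: backlog = 0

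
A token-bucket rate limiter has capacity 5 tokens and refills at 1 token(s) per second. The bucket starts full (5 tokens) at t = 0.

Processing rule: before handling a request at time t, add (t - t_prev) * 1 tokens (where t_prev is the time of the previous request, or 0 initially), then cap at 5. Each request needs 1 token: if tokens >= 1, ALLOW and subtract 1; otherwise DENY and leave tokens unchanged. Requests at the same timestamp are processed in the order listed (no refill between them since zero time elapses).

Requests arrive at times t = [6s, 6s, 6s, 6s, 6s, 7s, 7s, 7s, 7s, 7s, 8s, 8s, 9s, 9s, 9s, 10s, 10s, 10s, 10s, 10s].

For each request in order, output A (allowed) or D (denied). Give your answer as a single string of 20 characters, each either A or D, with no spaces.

Simulating step by step:
  req#1 t=6s: ALLOW
  req#2 t=6s: ALLOW
  req#3 t=6s: ALLOW
  req#4 t=6s: ALLOW
  req#5 t=6s: ALLOW
  req#6 t=7s: ALLOW
  req#7 t=7s: DENY
  req#8 t=7s: DENY
  req#9 t=7s: DENY
  req#10 t=7s: DENY
  req#11 t=8s: ALLOW
  req#12 t=8s: DENY
  req#13 t=9s: ALLOW
  req#14 t=9s: DENY
  req#15 t=9s: DENY
  req#16 t=10s: ALLOW
  req#17 t=10s: DENY
  req#18 t=10s: DENY
  req#19 t=10s: DENY
  req#20 t=10s: DENY

Answer: AAAAAADDDDADADDADDDD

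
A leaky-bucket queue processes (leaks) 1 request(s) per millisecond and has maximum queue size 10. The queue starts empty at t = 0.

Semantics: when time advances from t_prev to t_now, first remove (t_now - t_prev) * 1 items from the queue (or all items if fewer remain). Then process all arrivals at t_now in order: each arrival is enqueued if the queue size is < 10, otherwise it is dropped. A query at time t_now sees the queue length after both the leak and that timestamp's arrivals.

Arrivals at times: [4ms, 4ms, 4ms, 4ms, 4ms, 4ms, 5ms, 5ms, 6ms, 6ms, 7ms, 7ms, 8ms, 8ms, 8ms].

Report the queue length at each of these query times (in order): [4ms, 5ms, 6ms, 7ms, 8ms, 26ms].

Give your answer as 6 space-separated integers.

Queue lengths at query times:
  query t=4ms: backlog = 6
  query t=5ms: backlog = 7
  query t=6ms: backlog = 8
  query t=7ms: backlog = 9
  query t=8ms: backlog = 10
  query t=26ms: backlog = 0

Answer: 6 7 8 9 10 0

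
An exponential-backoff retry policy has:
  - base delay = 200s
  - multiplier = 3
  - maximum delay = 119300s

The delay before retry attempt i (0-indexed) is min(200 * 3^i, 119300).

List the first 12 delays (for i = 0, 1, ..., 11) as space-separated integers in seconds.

Answer: 200 600 1800 5400 16200 48600 119300 119300 119300 119300 119300 119300

Derivation:
Computing each delay:
  i=0: min(200*3^0, 119300) = 200
  i=1: min(200*3^1, 119300) = 600
  i=2: min(200*3^2, 119300) = 1800
  i=3: min(200*3^3, 119300) = 5400
  i=4: min(200*3^4, 119300) = 16200
  i=5: min(200*3^5, 119300) = 48600
  i=6: min(200*3^6, 119300) = 119300
  i=7: min(200*3^7, 119300) = 119300
  i=8: min(200*3^8, 119300) = 119300
  i=9: min(200*3^9, 119300) = 119300
  i=10: min(200*3^10, 119300) = 119300
  i=11: min(200*3^11, 119300) = 119300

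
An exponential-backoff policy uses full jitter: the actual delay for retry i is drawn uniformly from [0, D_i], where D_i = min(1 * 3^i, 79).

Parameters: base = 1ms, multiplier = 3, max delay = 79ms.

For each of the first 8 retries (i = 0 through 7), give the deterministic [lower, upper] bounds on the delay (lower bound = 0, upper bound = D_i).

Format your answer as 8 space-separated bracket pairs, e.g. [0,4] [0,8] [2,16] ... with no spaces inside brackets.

Computing bounds per retry:
  i=0: D_i=min(1*3^0,79)=1, bounds=[0,1]
  i=1: D_i=min(1*3^1,79)=3, bounds=[0,3]
  i=2: D_i=min(1*3^2,79)=9, bounds=[0,9]
  i=3: D_i=min(1*3^3,79)=27, bounds=[0,27]
  i=4: D_i=min(1*3^4,79)=79, bounds=[0,79]
  i=5: D_i=min(1*3^5,79)=79, bounds=[0,79]
  i=6: D_i=min(1*3^6,79)=79, bounds=[0,79]
  i=7: D_i=min(1*3^7,79)=79, bounds=[0,79]

Answer: [0,1] [0,3] [0,9] [0,27] [0,79] [0,79] [0,79] [0,79]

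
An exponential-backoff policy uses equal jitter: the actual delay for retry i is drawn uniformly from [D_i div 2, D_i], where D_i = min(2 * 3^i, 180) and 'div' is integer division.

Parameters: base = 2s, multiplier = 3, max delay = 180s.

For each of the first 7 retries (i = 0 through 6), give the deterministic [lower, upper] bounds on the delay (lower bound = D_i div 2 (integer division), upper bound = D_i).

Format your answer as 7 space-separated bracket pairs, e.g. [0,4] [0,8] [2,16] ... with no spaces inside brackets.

Answer: [1,2] [3,6] [9,18] [27,54] [81,162] [90,180] [90,180]

Derivation:
Computing bounds per retry:
  i=0: D_i=min(2*3^0,180)=2, bounds=[1,2]
  i=1: D_i=min(2*3^1,180)=6, bounds=[3,6]
  i=2: D_i=min(2*3^2,180)=18, bounds=[9,18]
  i=3: D_i=min(2*3^3,180)=54, bounds=[27,54]
  i=4: D_i=min(2*3^4,180)=162, bounds=[81,162]
  i=5: D_i=min(2*3^5,180)=180, bounds=[90,180]
  i=6: D_i=min(2*3^6,180)=180, bounds=[90,180]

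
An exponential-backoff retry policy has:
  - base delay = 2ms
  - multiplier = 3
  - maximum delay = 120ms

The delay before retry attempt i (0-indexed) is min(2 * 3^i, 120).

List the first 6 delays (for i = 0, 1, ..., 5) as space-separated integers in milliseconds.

Answer: 2 6 18 54 120 120

Derivation:
Computing each delay:
  i=0: min(2*3^0, 120) = 2
  i=1: min(2*3^1, 120) = 6
  i=2: min(2*3^2, 120) = 18
  i=3: min(2*3^3, 120) = 54
  i=4: min(2*3^4, 120) = 120
  i=5: min(2*3^5, 120) = 120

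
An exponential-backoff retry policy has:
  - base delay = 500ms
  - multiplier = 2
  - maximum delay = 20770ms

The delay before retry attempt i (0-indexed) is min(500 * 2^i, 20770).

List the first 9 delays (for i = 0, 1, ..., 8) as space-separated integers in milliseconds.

Computing each delay:
  i=0: min(500*2^0, 20770) = 500
  i=1: min(500*2^1, 20770) = 1000
  i=2: min(500*2^2, 20770) = 2000
  i=3: min(500*2^3, 20770) = 4000
  i=4: min(500*2^4, 20770) = 8000
  i=5: min(500*2^5, 20770) = 16000
  i=6: min(500*2^6, 20770) = 20770
  i=7: min(500*2^7, 20770) = 20770
  i=8: min(500*2^8, 20770) = 20770

Answer: 500 1000 2000 4000 8000 16000 20770 20770 20770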